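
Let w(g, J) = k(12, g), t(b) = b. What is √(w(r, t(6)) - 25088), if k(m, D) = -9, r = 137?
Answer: I*√25097 ≈ 158.42*I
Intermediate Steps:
w(g, J) = -9
√(w(r, t(6)) - 25088) = √(-9 - 25088) = √(-25097) = I*√25097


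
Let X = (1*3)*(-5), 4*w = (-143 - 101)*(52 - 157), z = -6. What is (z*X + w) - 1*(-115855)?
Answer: 122350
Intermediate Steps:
w = 6405 (w = ((-143 - 101)*(52 - 157))/4 = (-244*(-105))/4 = (1/4)*25620 = 6405)
X = -15 (X = 3*(-5) = -15)
(z*X + w) - 1*(-115855) = (-6*(-15) + 6405) - 1*(-115855) = (90 + 6405) + 115855 = 6495 + 115855 = 122350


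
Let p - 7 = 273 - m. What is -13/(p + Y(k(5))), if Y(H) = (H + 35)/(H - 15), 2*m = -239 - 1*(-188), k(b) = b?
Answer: -26/603 ≈ -0.043118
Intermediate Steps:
m = -51/2 (m = (-239 - 1*(-188))/2 = (-239 + 188)/2 = (½)*(-51) = -51/2 ≈ -25.500)
Y(H) = (35 + H)/(-15 + H)
p = 611/2 (p = 7 + (273 - 1*(-51/2)) = 7 + (273 + 51/2) = 7 + 597/2 = 611/2 ≈ 305.50)
-13/(p + Y(k(5))) = -13/(611/2 + (35 + 5)/(-15 + 5)) = -13/(611/2 + 40/(-10)) = -13/(611/2 - ⅒*40) = -13/(611/2 - 4) = -13/603/2 = -13*2/603 = -26/603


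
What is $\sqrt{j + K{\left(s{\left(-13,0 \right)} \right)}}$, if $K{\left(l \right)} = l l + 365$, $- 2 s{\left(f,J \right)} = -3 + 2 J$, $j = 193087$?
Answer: $\frac{\sqrt{773817}}{2} \approx 439.83$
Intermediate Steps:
$s{\left(f,J \right)} = \frac{3}{2} - J$ ($s{\left(f,J \right)} = - \frac{-3 + 2 J}{2} = \frac{3}{2} - J$)
$K{\left(l \right)} = 365 + l^{2}$ ($K{\left(l \right)} = l^{2} + 365 = 365 + l^{2}$)
$\sqrt{j + K{\left(s{\left(-13,0 \right)} \right)}} = \sqrt{193087 + \left(365 + \left(\frac{3}{2} - 0\right)^{2}\right)} = \sqrt{193087 + \left(365 + \left(\frac{3}{2} + 0\right)^{2}\right)} = \sqrt{193087 + \left(365 + \left(\frac{3}{2}\right)^{2}\right)} = \sqrt{193087 + \left(365 + \frac{9}{4}\right)} = \sqrt{193087 + \frac{1469}{4}} = \sqrt{\frac{773817}{4}} = \frac{\sqrt{773817}}{2}$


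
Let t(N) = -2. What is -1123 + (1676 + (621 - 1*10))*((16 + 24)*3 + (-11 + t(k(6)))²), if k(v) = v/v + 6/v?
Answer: 659820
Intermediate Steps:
k(v) = 1 + 6/v
-1123 + (1676 + (621 - 1*10))*((16 + 24)*3 + (-11 + t(k(6)))²) = -1123 + (1676 + (621 - 1*10))*((16 + 24)*3 + (-11 - 2)²) = -1123 + (1676 + (621 - 10))*(40*3 + (-13)²) = -1123 + (1676 + 611)*(120 + 169) = -1123 + 2287*289 = -1123 + 660943 = 659820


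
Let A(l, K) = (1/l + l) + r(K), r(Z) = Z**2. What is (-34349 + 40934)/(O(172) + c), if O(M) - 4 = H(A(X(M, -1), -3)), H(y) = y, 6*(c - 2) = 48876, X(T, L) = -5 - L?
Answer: 26340/32627 ≈ 0.80731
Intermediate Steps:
c = 8148 (c = 2 + (1/6)*48876 = 2 + 8146 = 8148)
A(l, K) = l + K**2 + 1/l (A(l, K) = (1/l + l) + K**2 = (l + 1/l) + K**2 = l + K**2 + 1/l)
O(M) = 35/4 (O(M) = 4 + ((-5 - 1*(-1)) + (-3)**2 + 1/(-5 - 1*(-1))) = 4 + ((-5 + 1) + 9 + 1/(-5 + 1)) = 4 + (-4 + 9 + 1/(-4)) = 4 + (-4 + 9 - 1/4) = 4 + 19/4 = 35/4)
(-34349 + 40934)/(O(172) + c) = (-34349 + 40934)/(35/4 + 8148) = 6585/(32627/4) = 6585*(4/32627) = 26340/32627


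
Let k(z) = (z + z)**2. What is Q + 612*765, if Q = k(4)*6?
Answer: 468564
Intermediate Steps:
k(z) = 4*z**2 (k(z) = (2*z)**2 = 4*z**2)
Q = 384 (Q = (4*4**2)*6 = (4*16)*6 = 64*6 = 384)
Q + 612*765 = 384 + 612*765 = 384 + 468180 = 468564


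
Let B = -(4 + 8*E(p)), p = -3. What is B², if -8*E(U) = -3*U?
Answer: 25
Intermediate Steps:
E(U) = 3*U/8 (E(U) = -(-3)*U/8 = 3*U/8)
B = 5 (B = -(4 + 8*((3/8)*(-3))) = -(4 + 8*(-9/8)) = -(4 - 9) = -1*(-5) = 5)
B² = 5² = 25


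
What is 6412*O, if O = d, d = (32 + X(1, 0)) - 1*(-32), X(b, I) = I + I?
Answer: 410368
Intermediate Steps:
X(b, I) = 2*I
d = 64 (d = (32 + 2*0) - 1*(-32) = (32 + 0) + 32 = 32 + 32 = 64)
O = 64
6412*O = 6412*64 = 410368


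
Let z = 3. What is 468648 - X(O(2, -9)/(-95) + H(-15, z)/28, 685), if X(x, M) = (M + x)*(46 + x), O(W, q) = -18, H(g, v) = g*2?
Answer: 774392458061/1768900 ≈ 4.3778e+5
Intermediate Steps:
H(g, v) = 2*g
X(x, M) = (46 + x)*(M + x)
468648 - X(O(2, -9)/(-95) + H(-15, z)/28, 685) = 468648 - ((-18/(-95) + (2*(-15))/28)² + 46*685 + 46*(-18/(-95) + (2*(-15))/28) + 685*(-18/(-95) + (2*(-15))/28)) = 468648 - ((-18*(-1/95) - 30*1/28)² + 31510 + 46*(-18*(-1/95) - 30*1/28) + 685*(-18*(-1/95) - 30*1/28)) = 468648 - ((18/95 - 15/14)² + 31510 + 46*(18/95 - 15/14) + 685*(18/95 - 15/14)) = 468648 - ((-1173/1330)² + 31510 + 46*(-1173/1330) + 685*(-1173/1330)) = 468648 - (1375929/1768900 + 31510 - 26979/665 - 160701/266) = 468648 - 1*54598989139/1768900 = 468648 - 54598989139/1768900 = 774392458061/1768900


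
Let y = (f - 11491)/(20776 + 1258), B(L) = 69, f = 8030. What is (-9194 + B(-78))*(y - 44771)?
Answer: 9001700034375/22034 ≈ 4.0854e+8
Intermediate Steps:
y = -3461/22034 (y = (8030 - 11491)/(20776 + 1258) = -3461/22034 ≈ -0.15708)
(-9194 + B(-78))*(y - 44771) = (-9194 + 69)*(-3461/22034 - 44771) = -9125*(-986487675/22034) = 9001700034375/22034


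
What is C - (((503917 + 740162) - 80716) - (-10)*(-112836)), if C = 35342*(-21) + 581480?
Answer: -195705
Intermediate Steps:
C = -160702 (C = -742182 + 581480 = -160702)
C - (((503917 + 740162) - 80716) - (-10)*(-112836)) = -160702 - (((503917 + 740162) - 80716) - (-10)*(-112836)) = -160702 - ((1244079 - 80716) - 1*1128360) = -160702 - (1163363 - 1128360) = -160702 - 1*35003 = -160702 - 35003 = -195705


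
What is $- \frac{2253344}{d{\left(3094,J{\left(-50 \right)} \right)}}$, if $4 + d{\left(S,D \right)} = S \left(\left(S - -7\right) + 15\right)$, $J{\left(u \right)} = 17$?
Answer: $- \frac{563336}{2410225} \approx -0.23373$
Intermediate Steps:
$d{\left(S,D \right)} = -4 + S \left(22 + S\right)$ ($d{\left(S,D \right)} = -4 + S \left(\left(S - -7\right) + 15\right) = -4 + S \left(\left(S + 7\right) + 15\right) = -4 + S \left(\left(7 + S\right) + 15\right) = -4 + S \left(22 + S\right)$)
$- \frac{2253344}{d{\left(3094,J{\left(-50 \right)} \right)}} = - \frac{2253344}{-4 + 3094^{2} + 22 \cdot 3094} = - \frac{2253344}{-4 + 9572836 + 68068} = - \frac{2253344}{9640900} = \left(-2253344\right) \frac{1}{9640900} = - \frac{563336}{2410225}$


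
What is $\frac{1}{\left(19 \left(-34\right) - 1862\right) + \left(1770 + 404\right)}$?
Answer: $- \frac{1}{334} \approx -0.002994$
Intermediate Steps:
$\frac{1}{\left(19 \left(-34\right) - 1862\right) + \left(1770 + 404\right)} = \frac{1}{\left(-646 - 1862\right) + 2174} = \frac{1}{-2508 + 2174} = \frac{1}{-334} = - \frac{1}{334}$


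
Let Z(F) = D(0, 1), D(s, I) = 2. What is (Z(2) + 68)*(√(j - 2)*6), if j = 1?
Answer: 420*I ≈ 420.0*I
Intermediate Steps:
Z(F) = 2
(Z(2) + 68)*(√(j - 2)*6) = (2 + 68)*(√(1 - 2)*6) = 70*(√(-1)*6) = 70*(I*6) = 70*(6*I) = 420*I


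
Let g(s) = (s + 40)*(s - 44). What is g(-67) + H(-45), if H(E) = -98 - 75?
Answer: 2824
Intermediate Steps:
g(s) = (-44 + s)*(40 + s) (g(s) = (40 + s)*(-44 + s) = (-44 + s)*(40 + s))
H(E) = -173
g(-67) + H(-45) = (-1760 + (-67)² - 4*(-67)) - 173 = (-1760 + 4489 + 268) - 173 = 2997 - 173 = 2824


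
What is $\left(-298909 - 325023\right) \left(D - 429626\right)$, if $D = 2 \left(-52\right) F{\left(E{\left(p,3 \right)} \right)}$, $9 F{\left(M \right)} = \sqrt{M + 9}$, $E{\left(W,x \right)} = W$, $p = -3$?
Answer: $268057409432 + \frac{64888928 \sqrt{6}}{9} \approx 2.6808 \cdot 10^{11}$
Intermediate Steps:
$F{\left(M \right)} = \frac{\sqrt{9 + M}}{9}$ ($F{\left(M \right)} = \frac{\sqrt{M + 9}}{9} = \frac{\sqrt{9 + M}}{9}$)
$D = - \frac{104 \sqrt{6}}{9}$ ($D = 2 \left(-52\right) \frac{\sqrt{9 - 3}}{9} = - 104 \frac{\sqrt{6}}{9} = - \frac{104 \sqrt{6}}{9} \approx -28.305$)
$\left(-298909 - 325023\right) \left(D - 429626\right) = \left(-298909 - 325023\right) \left(- \frac{104 \sqrt{6}}{9} - 429626\right) = - 623932 \left(-429626 - \frac{104 \sqrt{6}}{9}\right) = 268057409432 + \frac{64888928 \sqrt{6}}{9}$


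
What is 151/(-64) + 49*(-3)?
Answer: -9559/64 ≈ -149.36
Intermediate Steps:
151/(-64) + 49*(-3) = 151*(-1/64) - 147 = -151/64 - 147 = -9559/64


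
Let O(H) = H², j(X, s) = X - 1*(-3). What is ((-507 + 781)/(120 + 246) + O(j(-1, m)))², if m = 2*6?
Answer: 755161/33489 ≈ 22.550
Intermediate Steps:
m = 12
j(X, s) = 3 + X (j(X, s) = X + 3 = 3 + X)
((-507 + 781)/(120 + 246) + O(j(-1, m)))² = ((-507 + 781)/(120 + 246) + (3 - 1)²)² = (274/366 + 2²)² = (274*(1/366) + 4)² = (137/183 + 4)² = (869/183)² = 755161/33489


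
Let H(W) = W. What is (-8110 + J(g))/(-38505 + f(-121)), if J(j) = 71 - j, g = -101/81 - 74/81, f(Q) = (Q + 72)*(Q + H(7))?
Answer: 650984/2666439 ≈ 0.24414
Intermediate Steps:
f(Q) = (7 + Q)*(72 + Q) (f(Q) = (Q + 72)*(Q + 7) = (72 + Q)*(7 + Q) = (7 + Q)*(72 + Q))
g = -175/81 (g = -101*1/81 - 74*1/81 = -101/81 - 74/81 = -175/81 ≈ -2.1605)
(-8110 + J(g))/(-38505 + f(-121)) = (-8110 + (71 - 1*(-175/81)))/(-38505 + (504 + (-121)**2 + 79*(-121))) = (-8110 + (71 + 175/81))/(-38505 + (504 + 14641 - 9559)) = (-8110 + 5926/81)/(-38505 + 5586) = -650984/81/(-32919) = -650984/81*(-1/32919) = 650984/2666439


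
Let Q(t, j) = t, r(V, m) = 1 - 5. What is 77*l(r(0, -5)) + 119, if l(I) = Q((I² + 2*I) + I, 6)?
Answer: 427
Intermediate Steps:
r(V, m) = -4
l(I) = I² + 3*I (l(I) = (I² + 2*I) + I = I² + 3*I)
77*l(r(0, -5)) + 119 = 77*(-4*(3 - 4)) + 119 = 77*(-4*(-1)) + 119 = 77*4 + 119 = 308 + 119 = 427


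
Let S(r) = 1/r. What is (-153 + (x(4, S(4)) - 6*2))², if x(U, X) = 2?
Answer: 26569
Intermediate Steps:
(-153 + (x(4, S(4)) - 6*2))² = (-153 + (2 - 6*2))² = (-153 + (2 - 12))² = (-153 - 10)² = (-163)² = 26569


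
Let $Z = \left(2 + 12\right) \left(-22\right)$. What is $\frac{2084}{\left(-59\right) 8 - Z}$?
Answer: $- \frac{521}{41} \approx -12.707$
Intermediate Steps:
$Z = -308$ ($Z = 14 \left(-22\right) = -308$)
$\frac{2084}{\left(-59\right) 8 - Z} = \frac{2084}{\left(-59\right) 8 - -308} = \frac{2084}{-472 + 308} = \frac{2084}{-164} = 2084 \left(- \frac{1}{164}\right) = - \frac{521}{41}$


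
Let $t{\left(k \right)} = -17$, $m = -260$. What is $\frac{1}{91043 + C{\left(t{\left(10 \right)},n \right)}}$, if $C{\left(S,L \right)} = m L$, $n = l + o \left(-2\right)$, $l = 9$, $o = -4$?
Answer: $\frac{1}{86623} \approx 1.1544 \cdot 10^{-5}$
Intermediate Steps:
$n = 17$ ($n = 9 - -8 = 9 + 8 = 17$)
$C{\left(S,L \right)} = - 260 L$
$\frac{1}{91043 + C{\left(t{\left(10 \right)},n \right)}} = \frac{1}{91043 - 4420} = \frac{1}{86623}$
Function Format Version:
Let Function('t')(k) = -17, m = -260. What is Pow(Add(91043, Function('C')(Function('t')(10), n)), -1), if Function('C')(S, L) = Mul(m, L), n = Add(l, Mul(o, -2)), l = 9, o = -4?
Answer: Rational(1, 86623) ≈ 1.1544e-5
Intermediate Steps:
n = 17 (n = Add(9, Mul(-4, -2)) = Add(9, 8) = 17)
Function('C')(S, L) = Mul(-260, L)
Pow(Add(91043, Function('C')(Function('t')(10), n)), -1) = Pow(Add(91043, Mul(-260, 17)), -1) = Pow(Add(91043, -4420), -1) = Pow(86623, -1) = Rational(1, 86623)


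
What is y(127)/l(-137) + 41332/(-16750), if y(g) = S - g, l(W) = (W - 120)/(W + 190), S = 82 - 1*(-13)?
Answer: 8892838/2152375 ≈ 4.1316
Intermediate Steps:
S = 95 (S = 82 + 13 = 95)
l(W) = (-120 + W)/(190 + W)
y(g) = 95 - g
y(127)/l(-137) + 41332/(-16750) = (95 - 1*127)/(((-120 - 137)/(190 - 137))) + 41332/(-16750) = (95 - 127)/((-257/53)) + 41332*(-1/16750) = -32/((1/53)*(-257)) - 20666/8375 = -32/(-257/53) - 20666/8375 = -32*(-53/257) - 20666/8375 = 1696/257 - 20666/8375 = 8892838/2152375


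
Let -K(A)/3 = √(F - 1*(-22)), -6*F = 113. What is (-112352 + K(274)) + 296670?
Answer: 184318 - √114/2 ≈ 1.8431e+5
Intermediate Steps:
F = -113/6 (F = -⅙*113 = -113/6 ≈ -18.833)
K(A) = -√114/2 (K(A) = -3*√(-113/6 - 1*(-22)) = -3*√(-113/6 + 22) = -√114/2)
(-112352 + K(274)) + 296670 = (-112352 - √114/2) + 296670 = 184318 - √114/2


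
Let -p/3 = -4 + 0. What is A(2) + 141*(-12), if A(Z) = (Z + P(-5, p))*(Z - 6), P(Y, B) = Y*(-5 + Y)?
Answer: -1900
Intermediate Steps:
p = 12 (p = -3*(-4 + 0) = -3*(-4) = 12)
A(Z) = (-6 + Z)*(50 + Z) (A(Z) = (Z - 5*(-5 - 5))*(Z - 6) = (Z - 5*(-10))*(-6 + Z) = (Z + 50)*(-6 + Z) = (50 + Z)*(-6 + Z) = (-6 + Z)*(50 + Z))
A(2) + 141*(-12) = (-300 + 2² + 44*2) + 141*(-12) = (-300 + 4 + 88) - 1692 = -208 - 1692 = -1900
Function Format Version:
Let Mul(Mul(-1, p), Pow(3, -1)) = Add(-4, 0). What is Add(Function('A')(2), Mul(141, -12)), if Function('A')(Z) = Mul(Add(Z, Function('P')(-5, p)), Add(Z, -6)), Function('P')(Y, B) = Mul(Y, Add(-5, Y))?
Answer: -1900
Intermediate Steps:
p = 12 (p = Mul(-3, Add(-4, 0)) = Mul(-3, -4) = 12)
Function('A')(Z) = Mul(Add(-6, Z), Add(50, Z)) (Function('A')(Z) = Mul(Add(Z, Mul(-5, Add(-5, -5))), Add(Z, -6)) = Mul(Add(Z, Mul(-5, -10)), Add(-6, Z)) = Mul(Add(Z, 50), Add(-6, Z)) = Mul(Add(50, Z), Add(-6, Z)) = Mul(Add(-6, Z), Add(50, Z)))
Add(Function('A')(2), Mul(141, -12)) = Add(Add(-300, Pow(2, 2), Mul(44, 2)), Mul(141, -12)) = Add(Add(-300, 4, 88), -1692) = Add(-208, -1692) = -1900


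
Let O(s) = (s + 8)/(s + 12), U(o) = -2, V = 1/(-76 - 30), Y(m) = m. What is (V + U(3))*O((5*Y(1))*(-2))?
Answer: 213/106 ≈ 2.0094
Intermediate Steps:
V = -1/106 (V = 1/(-106) = -1/106 ≈ -0.0094340)
O(s) = (8 + s)/(12 + s)
(V + U(3))*O((5*Y(1))*(-2)) = (-1/106 - 2)*((8 + (5*1)*(-2))/(12 + (5*1)*(-2))) = -213*(8 + 5*(-2))/(106*(12 + 5*(-2))) = -213*(8 - 10)/(106*(12 - 10)) = -213*(-2)/(106*2) = -213*(-2)/212 = -213/106*(-1) = 213/106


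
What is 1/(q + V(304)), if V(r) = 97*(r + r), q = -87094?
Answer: -1/28118 ≈ -3.5564e-5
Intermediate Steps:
V(r) = 194*r (V(r) = 97*(2*r) = 194*r)
1/(q + V(304)) = 1/(-87094 + 194*304) = 1/(-87094 + 58976) = 1/(-28118) = -1/28118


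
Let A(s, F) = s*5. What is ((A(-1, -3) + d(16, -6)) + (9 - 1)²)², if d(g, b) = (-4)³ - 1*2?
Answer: 49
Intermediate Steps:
A(s, F) = 5*s
d(g, b) = -66 (d(g, b) = -64 - 2 = -66)
((A(-1, -3) + d(16, -6)) + (9 - 1)²)² = ((5*(-1) - 66) + (9 - 1)²)² = ((-5 - 66) + 8²)² = (-71 + 64)² = (-7)² = 49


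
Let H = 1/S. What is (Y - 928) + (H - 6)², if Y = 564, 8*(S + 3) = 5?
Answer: -116520/361 ≈ -322.77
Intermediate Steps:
S = -19/8 (S = -3 + (⅛)*5 = -3 + 5/8 = -19/8 ≈ -2.3750)
H = -8/19 (H = 1/(-19/8) = -8/19 ≈ -0.42105)
(Y - 928) + (H - 6)² = (564 - 928) + (-8/19 - 6)² = -364 + (-122/19)² = -364 + 14884/361 = -116520/361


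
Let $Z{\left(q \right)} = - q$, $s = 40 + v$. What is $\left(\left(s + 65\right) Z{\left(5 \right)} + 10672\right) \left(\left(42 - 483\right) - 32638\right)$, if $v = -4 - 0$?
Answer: $-336314193$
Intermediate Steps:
$v = -4$ ($v = -4 + 0 = -4$)
$s = 36$ ($s = 40 - 4 = 36$)
$\left(\left(s + 65\right) Z{\left(5 \right)} + 10672\right) \left(\left(42 - 483\right) - 32638\right) = \left(\left(36 + 65\right) \left(\left(-1\right) 5\right) + 10672\right) \left(\left(42 - 483\right) - 32638\right) = \left(101 \left(-5\right) + 10672\right) \left(\left(42 - 483\right) - 32638\right) = \left(-505 + 10672\right) \left(-441 - 32638\right) = 10167 \left(-33079\right) = -336314193$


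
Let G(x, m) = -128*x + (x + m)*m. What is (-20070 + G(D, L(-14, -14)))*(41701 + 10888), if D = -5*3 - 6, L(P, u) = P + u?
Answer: -841949890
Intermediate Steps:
D = -21 (D = -15 - 6 = -21)
G(x, m) = -128*x + m*(m + x) (G(x, m) = -128*x + (m + x)*m = -128*x + m*(m + x))
(-20070 + G(D, L(-14, -14)))*(41701 + 10888) = (-20070 + ((-14 - 14)² - 128*(-21) + (-14 - 14)*(-21)))*(41701 + 10888) = (-20070 + ((-28)² + 2688 - 28*(-21)))*52589 = (-20070 + (784 + 2688 + 588))*52589 = (-20070 + 4060)*52589 = -16010*52589 = -841949890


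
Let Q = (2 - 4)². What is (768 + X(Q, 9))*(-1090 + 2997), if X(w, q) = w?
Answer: 1472204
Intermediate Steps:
Q = 4 (Q = (-2)² = 4)
(768 + X(Q, 9))*(-1090 + 2997) = (768 + 4)*(-1090 + 2997) = 772*1907 = 1472204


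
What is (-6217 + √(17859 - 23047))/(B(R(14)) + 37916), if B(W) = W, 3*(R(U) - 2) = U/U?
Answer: -18651/113755 + 6*I*√1297/113755 ≈ -0.16396 + 0.0018995*I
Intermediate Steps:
R(U) = 7/3 (R(U) = 2 + (U/U)/3 = 2 + (⅓)*1 = 2 + ⅓ = 7/3)
(-6217 + √(17859 - 23047))/(B(R(14)) + 37916) = (-6217 + √(17859 - 23047))/(7/3 + 37916) = (-6217 + √(-5188))/(113755/3) = (-6217 + 2*I*√1297)*(3/113755) = -18651/113755 + 6*I*√1297/113755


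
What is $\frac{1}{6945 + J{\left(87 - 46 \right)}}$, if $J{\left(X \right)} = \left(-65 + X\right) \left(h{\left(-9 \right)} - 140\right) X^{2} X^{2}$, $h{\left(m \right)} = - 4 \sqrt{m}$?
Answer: $\frac{351650515}{3363297977197520787} - \frac{90424352 i}{10089893931592562361} \approx 1.0456 \cdot 10^{-10} - 8.9619 \cdot 10^{-12} i$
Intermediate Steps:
$J{\left(X \right)} = X^{4} \left(-140 - 12 i\right) \left(-65 + X\right)$ ($J{\left(X \right)} = \left(-65 + X\right) \left(- 4 \sqrt{-9} - 140\right) X^{2} X^{2} = \left(-65 + X\right) \left(- 4 \cdot 3 i - 140\right) X^{2} X^{2} = \left(-65 + X\right) \left(- 12 i - 140\right) X^{2} X^{2} = \left(-65 + X\right) \left(-140 - 12 i\right) X^{2} X^{2} = \left(-140 - 12 i\right) \left(-65 + X\right) X^{2} X^{2} = X^{2} \left(-140 - 12 i\right) \left(-65 + X\right) X^{2} = X^{4} \left(-140 - 12 i\right) \left(-65 + X\right)$)
$\frac{1}{6945 + J{\left(87 - 46 \right)}} = \frac{1}{6945 + \left(87 - 46\right)^{4} \left(9100 - 140 \left(87 - 46\right) + 780 i - 12 i \left(87 - 46\right)\right)} = \frac{1}{6945 + 41^{4} \left(9100 - 5740 + 780 i - 12 i 41\right)} = \frac{1}{6945 + 2825761 \left(9100 - 5740 + 780 i - 492 i\right)} = \frac{1}{6945 + 2825761 \left(3360 + 288 i\right)} = \frac{1}{6945 + \left(9494556960 + 813819168 i\right)} = \frac{1}{9494563905 + 813819168 i} = \frac{9494563905 - 813819168 i}{90809045384333061249}$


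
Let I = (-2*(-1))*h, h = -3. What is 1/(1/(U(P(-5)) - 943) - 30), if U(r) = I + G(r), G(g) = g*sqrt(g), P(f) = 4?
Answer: -941/28231 ≈ -0.033332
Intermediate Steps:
G(g) = g**(3/2)
I = -6 (I = -2*(-1)*(-3) = 2*(-3) = -6)
U(r) = -6 + r**(3/2)
1/(1/(U(P(-5)) - 943) - 30) = 1/(1/((-6 + 4**(3/2)) - 943) - 30) = 1/(1/((-6 + 8) - 943) - 30) = 1/(1/(2 - 943) - 30) = 1/(1/(-941) - 30) = 1/(-1/941 - 30) = 1/(-28231/941) = -941/28231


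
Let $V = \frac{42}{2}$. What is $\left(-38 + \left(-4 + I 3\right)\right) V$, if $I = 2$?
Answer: $-756$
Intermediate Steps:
$V = 21$ ($V = 42 \cdot \frac{1}{2} = 21$)
$\left(-38 + \left(-4 + I 3\right)\right) V = \left(-38 + \left(-4 + 2 \cdot 3\right)\right) 21 = \left(-38 + \left(-4 + 6\right)\right) 21 = \left(-38 + 2\right) 21 = \left(-36\right) 21 = -756$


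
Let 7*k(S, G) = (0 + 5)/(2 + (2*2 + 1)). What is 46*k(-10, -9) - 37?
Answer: -1583/49 ≈ -32.306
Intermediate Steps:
k(S, G) = 5/49 (k(S, G) = ((0 + 5)/(2 + (2*2 + 1)))/7 = (5/(2 + (4 + 1)))/7 = (5/(2 + 5))/7 = (5/7)/7 = (5*(1/7))/7 = (1/7)*(5/7) = 5/49)
46*k(-10, -9) - 37 = 46*(5/49) - 37 = 230/49 - 37 = -1583/49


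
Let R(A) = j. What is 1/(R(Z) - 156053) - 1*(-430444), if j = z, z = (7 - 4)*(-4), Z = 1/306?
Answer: 67177242859/156065 ≈ 4.3044e+5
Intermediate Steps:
Z = 1/306 ≈ 0.0032680
z = -12 (z = 3*(-4) = -12)
j = -12
R(A) = -12
1/(R(Z) - 156053) - 1*(-430444) = 1/(-12 - 156053) - 1*(-430444) = 1/(-156065) + 430444 = -1/156065 + 430444 = 67177242859/156065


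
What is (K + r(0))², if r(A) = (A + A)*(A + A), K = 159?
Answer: 25281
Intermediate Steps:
r(A) = 4*A² (r(A) = (2*A)*(2*A) = 4*A²)
(K + r(0))² = (159 + 4*0²)² = (159 + 4*0)² = (159 + 0)² = 159² = 25281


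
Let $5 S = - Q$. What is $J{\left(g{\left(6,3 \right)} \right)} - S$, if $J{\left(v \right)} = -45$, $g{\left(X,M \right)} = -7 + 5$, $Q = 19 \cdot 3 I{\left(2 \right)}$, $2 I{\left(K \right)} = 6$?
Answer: $- \frac{54}{5} \approx -10.8$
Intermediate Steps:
$I{\left(K \right)} = 3$ ($I{\left(K \right)} = \frac{1}{2} \cdot 6 = 3$)
$Q = 171$ ($Q = 19 \cdot 3 \cdot 3 = 57 \cdot 3 = 171$)
$g{\left(X,M \right)} = -2$
$S = - \frac{171}{5}$ ($S = \frac{\left(-1\right) 171}{5} = \frac{1}{5} \left(-171\right) = - \frac{171}{5} \approx -34.2$)
$J{\left(g{\left(6,3 \right)} \right)} - S = -45 - - \frac{171}{5} = -45 + \frac{171}{5} = - \frac{54}{5}$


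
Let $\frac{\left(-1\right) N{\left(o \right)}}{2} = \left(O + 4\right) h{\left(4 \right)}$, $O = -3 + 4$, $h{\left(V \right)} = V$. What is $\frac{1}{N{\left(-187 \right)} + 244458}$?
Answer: $\frac{1}{244418} \approx 4.0914 \cdot 10^{-6}$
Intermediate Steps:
$O = 1$
$N{\left(o \right)} = -40$ ($N{\left(o \right)} = - 2 \left(1 + 4\right) 4 = - 2 \cdot 5 \cdot 4 = \left(-2\right) 20 = -40$)
$\frac{1}{N{\left(-187 \right)} + 244458} = \frac{1}{-40 + 244458} = \frac{1}{244418}$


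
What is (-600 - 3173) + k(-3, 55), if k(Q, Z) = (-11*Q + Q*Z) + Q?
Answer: -3908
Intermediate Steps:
k(Q, Z) = -10*Q + Q*Z
(-600 - 3173) + k(-3, 55) = (-600 - 3173) - 3*(-10 + 55) = -3773 - 3*45 = -3773 - 135 = -3908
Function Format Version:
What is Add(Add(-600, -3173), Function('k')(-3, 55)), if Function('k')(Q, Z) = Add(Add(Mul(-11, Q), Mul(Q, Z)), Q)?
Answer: -3908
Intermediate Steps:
Function('k')(Q, Z) = Add(Mul(-10, Q), Mul(Q, Z))
Add(Add(-600, -3173), Function('k')(-3, 55)) = Add(Add(-600, -3173), Mul(-3, Add(-10, 55))) = Add(-3773, Mul(-3, 45)) = Add(-3773, -135) = -3908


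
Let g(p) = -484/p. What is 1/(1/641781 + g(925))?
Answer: -593647425/310621079 ≈ -1.9112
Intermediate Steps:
1/(1/641781 + g(925)) = 1/(1/641781 - 484/925) = 1/(-310621079/593647425) = -593647425/310621079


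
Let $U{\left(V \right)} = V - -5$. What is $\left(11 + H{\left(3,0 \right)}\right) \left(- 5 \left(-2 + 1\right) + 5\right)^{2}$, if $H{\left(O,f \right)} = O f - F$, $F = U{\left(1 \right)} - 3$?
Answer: $800$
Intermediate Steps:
$U{\left(V \right)} = 5 + V$ ($U{\left(V \right)} = V + 5 = 5 + V$)
$F = 3$ ($F = \left(5 + 1\right) - 3 = 6 - 3 = 3$)
$H{\left(O,f \right)} = -3 + O f$ ($H{\left(O,f \right)} = O f - 3 = -3 + O f$)
$\left(11 + H{\left(3,0 \right)}\right) \left(- 5 \left(-2 + 1\right) + 5\right)^{2} = \left(11 + \left(-3 + 3 \cdot 0\right)\right) \left(- 5 \left(-2 + 1\right) + 5\right)^{2} = \left(11 + \left(-3 + 0\right)\right) \left(\left(-5\right) \left(-1\right) + 5\right)^{2} = \left(11 - 3\right) \left(5 + 5\right)^{2} = 8 \cdot 10^{2} = 8 \cdot 100 = 800$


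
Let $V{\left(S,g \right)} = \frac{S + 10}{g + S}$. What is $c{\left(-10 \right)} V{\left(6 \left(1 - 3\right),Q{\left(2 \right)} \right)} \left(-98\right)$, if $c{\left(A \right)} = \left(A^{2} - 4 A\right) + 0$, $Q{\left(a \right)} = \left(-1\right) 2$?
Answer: $-1960$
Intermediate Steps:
$Q{\left(a \right)} = -2$
$c{\left(A \right)} = A^{2} - 4 A$
$V{\left(S,g \right)} = \frac{10 + S}{S + g}$
$c{\left(-10 \right)} V{\left(6 \left(1 - 3\right),Q{\left(2 \right)} \right)} \left(-98\right) = - 10 \left(-4 - 10\right) \frac{10 + 6 \left(1 - 3\right)}{6 \left(1 - 3\right) - 2} \left(-98\right) = \left(-10\right) \left(-14\right) \frac{10 + 6 \left(-2\right)}{6 \left(-2\right) - 2} \left(-98\right) = 140 \frac{10 - 12}{-12 - 2} \left(-98\right) = 140 \frac{1}{-14} \left(-2\right) \left(-98\right) = 140 \left(\left(- \frac{1}{14}\right) \left(-2\right)\right) \left(-98\right) = 140 \cdot \frac{1}{7} \left(-98\right) = 20 \left(-98\right) = -1960$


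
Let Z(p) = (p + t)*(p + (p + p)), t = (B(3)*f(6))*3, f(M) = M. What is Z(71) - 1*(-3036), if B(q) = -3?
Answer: 6657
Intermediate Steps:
t = -54 (t = -3*6*3 = -18*3 = -54)
Z(p) = 3*p*(-54 + p) (Z(p) = (p - 54)*(p + (p + p)) = (-54 + p)*(p + 2*p) = (-54 + p)*(3*p) = 3*p*(-54 + p))
Z(71) - 1*(-3036) = 3*71*(-54 + 71) - 1*(-3036) = 3*71*17 + 3036 = 3621 + 3036 = 6657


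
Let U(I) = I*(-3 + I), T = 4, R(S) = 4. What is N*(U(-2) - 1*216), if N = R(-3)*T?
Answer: -3296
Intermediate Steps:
N = 16 (N = 4*4 = 16)
N*(U(-2) - 1*216) = 16*(-2*(-3 - 2) - 1*216) = 16*(-2*(-5) - 216) = 16*(10 - 216) = 16*(-206) = -3296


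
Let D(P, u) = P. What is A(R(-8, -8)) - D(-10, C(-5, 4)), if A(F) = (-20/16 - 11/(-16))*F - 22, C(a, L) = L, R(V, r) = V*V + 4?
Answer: -201/4 ≈ -50.250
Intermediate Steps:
R(V, r) = 4 + V**2 (R(V, r) = V**2 + 4 = 4 + V**2)
A(F) = -22 - 9*F/16 (A(F) = (-20*1/16 - 11*(-1/16))*F - 22 = (-5/4 + 11/16)*F - 22 = -9*F/16 - 22 = -22 - 9*F/16)
A(R(-8, -8)) - D(-10, C(-5, 4)) = (-22 - 9*(4 + (-8)**2)/16) - 1*(-10) = (-22 - 9*(4 + 64)/16) + 10 = (-22 - 9/16*68) + 10 = (-22 - 153/4) + 10 = -241/4 + 10 = -201/4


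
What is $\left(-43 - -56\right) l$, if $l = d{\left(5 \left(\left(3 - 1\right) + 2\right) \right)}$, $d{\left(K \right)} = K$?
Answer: $260$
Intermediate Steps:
$l = 20$ ($l = 5 \left(\left(3 - 1\right) + 2\right) = 5 \left(2 + 2\right) = 5 \cdot 4 = 20$)
$\left(-43 - -56\right) l = \left(-43 - -56\right) 20 = \left(-43 + 56\right) 20 = 13 \cdot 20 = 260$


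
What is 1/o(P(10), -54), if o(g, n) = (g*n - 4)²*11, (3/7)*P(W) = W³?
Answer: 1/174647088176 ≈ 5.7258e-12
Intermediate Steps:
P(W) = 7*W³/3
o(g, n) = 11*(-4 + g*n)² (o(g, n) = (-4 + g*n)²*11 = 11*(-4 + g*n)²)
1/o(P(10), -54) = 1/(11*(-4 + ((7/3)*10³)*(-54))²) = 1/(11*(-4 + ((7/3)*1000)*(-54))²) = 1/(11*(-4 + (7000/3)*(-54))²) = 1/(11*(-4 - 126000)²) = 1/(11*(-126004)²) = 1/(11*15877008016) = 1/174647088176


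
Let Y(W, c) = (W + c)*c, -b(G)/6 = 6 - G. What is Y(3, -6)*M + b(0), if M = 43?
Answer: 738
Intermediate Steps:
b(G) = -36 + 6*G (b(G) = -6*(6 - G) = -36 + 6*G)
Y(W, c) = c*(W + c)
Y(3, -6)*M + b(0) = -6*(3 - 6)*43 + (-36 + 6*0) = -6*(-3)*43 + (-36 + 0) = 18*43 - 36 = 774 - 36 = 738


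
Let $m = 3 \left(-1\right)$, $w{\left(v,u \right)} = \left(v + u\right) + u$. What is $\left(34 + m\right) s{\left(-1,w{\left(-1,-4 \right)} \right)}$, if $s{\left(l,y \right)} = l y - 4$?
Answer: $155$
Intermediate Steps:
$w{\left(v,u \right)} = v + 2 u$ ($w{\left(v,u \right)} = \left(u + v\right) + u = v + 2 u$)
$s{\left(l,y \right)} = -4 + l y$
$m = -3$
$\left(34 + m\right) s{\left(-1,w{\left(-1,-4 \right)} \right)} = \left(34 - 3\right) \left(-4 - \left(-1 + 2 \left(-4\right)\right)\right) = 31 \left(-4 - \left(-1 - 8\right)\right) = 31 \left(-4 - -9\right) = 31 \left(-4 + 9\right) = 31 \cdot 5 = 155$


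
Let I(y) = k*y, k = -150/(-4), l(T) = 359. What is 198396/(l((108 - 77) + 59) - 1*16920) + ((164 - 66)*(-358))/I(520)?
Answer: -1112437031/80734875 ≈ -13.779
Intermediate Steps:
k = 75/2 (k = -150*(-1/4) = 75/2 ≈ 37.500)
I(y) = 75*y/2
198396/(l((108 - 77) + 59) - 1*16920) + ((164 - 66)*(-358))/I(520) = 198396/(359 - 1*16920) + ((164 - 66)*(-358))/(((75/2)*520)) = 198396/(359 - 16920) + (98*(-358))/19500 = 198396/(-16561) - 35084*1/19500 = 198396*(-1/16561) - 8771/4875 = -198396/16561 - 8771/4875 = -1112437031/80734875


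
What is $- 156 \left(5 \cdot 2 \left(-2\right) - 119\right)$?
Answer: $21684$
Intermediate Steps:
$- 156 \left(5 \cdot 2 \left(-2\right) - 119\right) = - 156 \left(10 \left(-2\right) - 119\right) = - 156 \left(-20 - 119\right) = \left(-156\right) \left(-139\right) = 21684$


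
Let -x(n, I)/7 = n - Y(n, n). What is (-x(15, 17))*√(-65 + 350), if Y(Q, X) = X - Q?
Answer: 105*√285 ≈ 1772.6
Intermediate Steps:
x(n, I) = -7*n (x(n, I) = -7*(n - (n - n)) = -7*(n - 1*0) = -7*(n + 0) = -7*n)
(-x(15, 17))*√(-65 + 350) = (-(-7)*15)*√(-65 + 350) = (-1*(-105))*√285 = 105*√285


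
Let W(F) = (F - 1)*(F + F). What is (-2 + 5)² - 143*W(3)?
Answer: -1707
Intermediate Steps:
W(F) = 2*F*(-1 + F) (W(F) = (-1 + F)*(2*F) = 2*F*(-1 + F))
(-2 + 5)² - 143*W(3) = (-2 + 5)² - 286*3*(-1 + 3) = 3² - 286*3*2 = 9 - 143*12 = 9 - 1716 = -1707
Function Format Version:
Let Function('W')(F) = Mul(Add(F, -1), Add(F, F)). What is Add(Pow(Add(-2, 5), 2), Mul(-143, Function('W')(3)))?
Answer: -1707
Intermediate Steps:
Function('W')(F) = Mul(2, F, Add(-1, F)) (Function('W')(F) = Mul(Add(-1, F), Mul(2, F)) = Mul(2, F, Add(-1, F)))
Add(Pow(Add(-2, 5), 2), Mul(-143, Function('W')(3))) = Add(Pow(Add(-2, 5), 2), Mul(-143, Mul(2, 3, Add(-1, 3)))) = Add(Pow(3, 2), Mul(-143, Mul(2, 3, 2))) = Add(9, Mul(-143, 12)) = Add(9, -1716) = -1707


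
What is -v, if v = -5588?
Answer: 5588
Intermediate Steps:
-v = -1*(-5588) = 5588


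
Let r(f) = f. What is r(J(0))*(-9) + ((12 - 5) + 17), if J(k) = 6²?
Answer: -300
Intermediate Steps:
J(k) = 36
r(J(0))*(-9) + ((12 - 5) + 17) = 36*(-9) + ((12 - 5) + 17) = -324 + (7 + 17) = -324 + 24 = -300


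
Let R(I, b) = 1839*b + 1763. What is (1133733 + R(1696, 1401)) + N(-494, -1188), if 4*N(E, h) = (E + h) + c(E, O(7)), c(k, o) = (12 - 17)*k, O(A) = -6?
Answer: 3712132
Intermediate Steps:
c(k, o) = -5*k
R(I, b) = 1763 + 1839*b
N(E, h) = -E + h/4 (N(E, h) = ((E + h) - 5*E)/4 = (h - 4*E)/4 = -E + h/4)
(1133733 + R(1696, 1401)) + N(-494, -1188) = (1133733 + (1763 + 1839*1401)) + (-1*(-494) + (¼)*(-1188)) = (1133733 + (1763 + 2576439)) + (494 - 297) = (1133733 + 2578202) + 197 = 3711935 + 197 = 3712132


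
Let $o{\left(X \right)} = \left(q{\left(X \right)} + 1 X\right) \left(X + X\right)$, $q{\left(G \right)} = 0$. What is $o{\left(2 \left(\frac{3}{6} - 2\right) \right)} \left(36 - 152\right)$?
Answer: $-2088$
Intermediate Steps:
$o{\left(X \right)} = 2 X^{2}$ ($o{\left(X \right)} = \left(0 + 1 X\right) \left(X + X\right) = \left(0 + X\right) 2 X = X 2 X = 2 X^{2}$)
$o{\left(2 \left(\frac{3}{6} - 2\right) \right)} \left(36 - 152\right) = 2 \left(2 \left(\frac{3}{6} - 2\right)\right)^{2} \left(36 - 152\right) = 2 \left(2 \left(3 \cdot \frac{1}{6} - 2\right)\right)^{2} \left(-116\right) = 2 \left(2 \left(\frac{1}{2} - 2\right)\right)^{2} \left(-116\right) = 2 \left(2 \left(- \frac{3}{2}\right)\right)^{2} \left(-116\right) = 2 \left(-3\right)^{2} \left(-116\right) = 2 \cdot 9 \left(-116\right) = 18 \left(-116\right) = -2088$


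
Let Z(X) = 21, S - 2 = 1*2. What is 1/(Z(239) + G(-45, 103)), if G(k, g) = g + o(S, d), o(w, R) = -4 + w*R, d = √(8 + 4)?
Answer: 5/592 - √3/1776 ≈ 0.0074707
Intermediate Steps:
S = 4 (S = 2 + 1*2 = 2 + 2 = 4)
d = 2*√3 (d = √12 = 2*√3 ≈ 3.4641)
o(w, R) = -4 + R*w
G(k, g) = -4 + g + 8*√3 (G(k, g) = g + (-4 + (2*√3)*4) = g + (-4 + 8*√3) = -4 + g + 8*√3)
1/(Z(239) + G(-45, 103)) = 1/(21 + (-4 + 103 + 8*√3)) = 1/(21 + (99 + 8*√3)) = 1/(120 + 8*√3)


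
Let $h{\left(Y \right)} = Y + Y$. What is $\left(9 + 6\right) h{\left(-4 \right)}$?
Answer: $-120$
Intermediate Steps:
$h{\left(Y \right)} = 2 Y$
$\left(9 + 6\right) h{\left(-4 \right)} = \left(9 + 6\right) 2 \left(-4\right) = 15 \left(-8\right) = -120$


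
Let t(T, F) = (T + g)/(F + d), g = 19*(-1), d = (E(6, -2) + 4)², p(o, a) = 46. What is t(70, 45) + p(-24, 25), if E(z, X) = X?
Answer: 2305/49 ≈ 47.041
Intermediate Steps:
d = 4 (d = (-2 + 4)² = 2² = 4)
g = -19
t(T, F) = (-19 + T)/(4 + F) (t(T, F) = (T - 19)/(F + 4) = (-19 + T)/(4 + F))
t(70, 45) + p(-24, 25) = (-19 + 70)/(4 + 45) + 46 = 51/49 + 46 = 2305/49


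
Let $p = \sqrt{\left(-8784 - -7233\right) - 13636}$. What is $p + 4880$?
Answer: $4880 + i \sqrt{15187} \approx 4880.0 + 123.24 i$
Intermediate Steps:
$p = i \sqrt{15187}$ ($p = \sqrt{\left(-8784 + 7233\right) - 13636} = \sqrt{-1551 - 13636} = \sqrt{-15187} = i \sqrt{15187} \approx 123.24 i$)
$p + 4880 = i \sqrt{15187} + 4880 = 4880 + i \sqrt{15187}$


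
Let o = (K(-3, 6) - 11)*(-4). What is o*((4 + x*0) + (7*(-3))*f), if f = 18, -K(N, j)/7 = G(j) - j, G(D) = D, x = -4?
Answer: -16456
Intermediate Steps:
K(N, j) = 0 (K(N, j) = -7*(j - j) = -7*0 = 0)
o = 44 (o = (0 - 11)*(-4) = -11*(-4) = 44)
o*((4 + x*0) + (7*(-3))*f) = 44*((4 - 4*0) + (7*(-3))*18) = 44*((4 + 0) - 21*18) = 44*(4 - 378) = 44*(-374) = -16456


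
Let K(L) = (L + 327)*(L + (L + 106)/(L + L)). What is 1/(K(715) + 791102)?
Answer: 715/1098762121 ≈ 6.5073e-7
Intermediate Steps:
K(L) = (327 + L)*(L + (106 + L)/(2*L)) (K(L) = (327 + L)*(L + (106 + L)/((2*L))) = (327 + L)*(L + (106 + L)*(1/(2*L))) = (327 + L)*(L + (106 + L)/(2*L)))
1/(K(715) + 791102) = 1/((433/2 + 715² + 17331/715 + (655/2)*715) + 791102) = 1/((433/2 + 511225 + 17331*(1/715) + 468325/2) + 791102) = 1/((433/2 + 511225 + 17331/715 + 468325/2) + 791102) = 1/(533124191/715 + 791102) = 1/(1098762121/715) = 715/1098762121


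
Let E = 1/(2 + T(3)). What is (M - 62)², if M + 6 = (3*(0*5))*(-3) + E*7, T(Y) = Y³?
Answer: 3861225/841 ≈ 4591.2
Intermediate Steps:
E = 1/29 (E = 1/(2 + 3³) = 1/(2 + 27) = 1/29 ≈ 0.034483)
M = -167/29 (M = -6 + ((3*(0*5))*(-3) + (1/29)*7) = -6 + ((3*0)*(-3) + 7/29) = -6 + (0*(-3) + 7/29) = -6 + (0 + 7/29) = -6 + 7/29 = -167/29 ≈ -5.7586)
(M - 62)² = (-167/29 - 62)² = (-1965/29)² = 3861225/841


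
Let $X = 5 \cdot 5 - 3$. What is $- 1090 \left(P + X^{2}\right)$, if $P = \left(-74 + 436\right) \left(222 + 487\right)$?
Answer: $-280284780$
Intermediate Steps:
$P = 256658$ ($P = 362 \cdot 709 = 256658$)
$X = 22$ ($X = 25 - 3 = 22$)
$- 1090 \left(P + X^{2}\right) = - 1090 \left(256658 + 22^{2}\right) = - 1090 \left(256658 + 484\right) = \left(-1090\right) 257142 = -280284780$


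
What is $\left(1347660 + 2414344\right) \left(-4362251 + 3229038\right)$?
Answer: $-4263151838852$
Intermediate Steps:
$\left(1347660 + 2414344\right) \left(-4362251 + 3229038\right) = 3762004 \left(-1133213\right) = -4263151838852$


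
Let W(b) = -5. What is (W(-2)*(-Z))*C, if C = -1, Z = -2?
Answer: 10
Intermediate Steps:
(W(-2)*(-Z))*C = -(-5)*(-2)*(-1) = -5*2*(-1) = -10*(-1) = 10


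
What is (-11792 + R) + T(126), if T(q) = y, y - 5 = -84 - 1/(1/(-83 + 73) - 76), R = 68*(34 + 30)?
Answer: -5721949/761 ≈ -7519.0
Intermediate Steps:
R = 4352 (R = 68*64 = 4352)
y = -60109/761 (y = 5 + (-84 - 1/(1/(-83 + 73) - 76)) = 5 + (-84 - 1/(1/(-10) - 76)) = 5 + (-84 - 1/(-⅒ - 76)) = 5 + (-84 - 1/(-761/10)) = 5 + (-84 - 1*(-10/761)) = 5 + (-84 + 10/761) = 5 - 63914/761 = -60109/761 ≈ -78.987)
T(q) = -60109/761
(-11792 + R) + T(126) = (-11792 + 4352) - 60109/761 = -7440 - 60109/761 = -5721949/761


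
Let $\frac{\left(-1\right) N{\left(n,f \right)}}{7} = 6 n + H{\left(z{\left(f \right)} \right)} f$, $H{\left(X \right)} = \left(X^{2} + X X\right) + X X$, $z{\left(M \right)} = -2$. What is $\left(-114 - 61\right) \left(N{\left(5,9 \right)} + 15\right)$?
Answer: $166425$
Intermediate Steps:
$H{\left(X \right)} = 3 X^{2}$ ($H{\left(X \right)} = \left(X^{2} + X^{2}\right) + X^{2} = 2 X^{2} + X^{2} = 3 X^{2}$)
$N{\left(n,f \right)} = - 84 f - 42 n$ ($N{\left(n,f \right)} = - 7 \left(6 n + 3 \left(-2\right)^{2} f\right) = - 7 \left(6 n + 3 \cdot 4 f\right) = - 7 \left(6 n + 12 f\right) = - 84 f - 42 n$)
$\left(-114 - 61\right) \left(N{\left(5,9 \right)} + 15\right) = \left(-114 - 61\right) \left(\left(\left(-84\right) 9 - 210\right) + 15\right) = - 175 \left(\left(-756 - 210\right) + 15\right) = - 175 \left(-966 + 15\right) = \left(-175\right) \left(-951\right) = 166425$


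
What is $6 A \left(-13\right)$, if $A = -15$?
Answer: $1170$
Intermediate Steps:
$6 A \left(-13\right) = 6 \left(-15\right) \left(-13\right) = \left(-90\right) \left(-13\right) = 1170$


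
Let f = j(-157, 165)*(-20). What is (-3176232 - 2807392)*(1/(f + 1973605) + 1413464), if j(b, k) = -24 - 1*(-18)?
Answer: -16693049811919825224/1973725 ≈ -8.4576e+12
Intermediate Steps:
j(b, k) = -6 (j(b, k) = -24 + 18 = -6)
f = 120 (f = -6*(-20) = 120)
(-3176232 - 2807392)*(1/(f + 1973605) + 1413464) = (-3176232 - 2807392)*(1/(120 + 1973605) + 1413464) = -5983624*(1/1973725 + 1413464) = -5983624*2789789233401/1973725 = -16693049811919825224/1973725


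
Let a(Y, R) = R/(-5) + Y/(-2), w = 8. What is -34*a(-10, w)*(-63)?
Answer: 36414/5 ≈ 7282.8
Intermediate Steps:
a(Y, R) = -Y/2 - R/5 (a(Y, R) = R*(-1/5) + Y*(-1/2) = -R/5 - Y/2 = -Y/2 - R/5)
-34*a(-10, w)*(-63) = -34*(-1/2*(-10) - 1/5*8)*(-63) = -34*(5 - 8/5)*(-63) = -34*17/5*(-63) = -578/5*(-63) = 36414/5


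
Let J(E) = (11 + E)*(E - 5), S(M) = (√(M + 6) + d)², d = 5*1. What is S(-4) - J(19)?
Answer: -393 + 10*√2 ≈ -378.86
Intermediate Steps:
d = 5
S(M) = (5 + √(6 + M))² (S(M) = (√(M + 6) + 5)² = (√(6 + M) + 5)² = (5 + √(6 + M))²)
J(E) = (-5 + E)*(11 + E) (J(E) = (11 + E)*(-5 + E) = (-5 + E)*(11 + E))
S(-4) - J(19) = (5 + √(6 - 4))² - (-55 + 19² + 6*19) = (5 + √2)² - (-55 + 361 + 114) = (5 + √2)² - 1*420 = (5 + √2)² - 420 = -420 + (5 + √2)²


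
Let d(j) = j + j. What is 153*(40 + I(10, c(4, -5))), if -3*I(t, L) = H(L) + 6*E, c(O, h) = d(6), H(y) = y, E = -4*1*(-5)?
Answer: -612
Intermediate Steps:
E = 20 (E = -4*(-5) = 20)
d(j) = 2*j
c(O, h) = 12 (c(O, h) = 2*6 = 12)
I(t, L) = -40 - L/3 (I(t, L) = -(L + 6*20)/3 = -(L + 120)/3 = -(120 + L)/3 = -40 - L/3)
153*(40 + I(10, c(4, -5))) = 153*(40 + (-40 - 1/3*12)) = 153*(40 + (-40 - 4)) = 153*(40 - 44) = 153*(-4) = -612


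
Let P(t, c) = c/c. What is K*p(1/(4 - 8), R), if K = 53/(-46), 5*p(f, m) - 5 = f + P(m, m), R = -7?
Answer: -53/40 ≈ -1.3250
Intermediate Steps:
P(t, c) = 1
p(f, m) = 6/5 + f/5 (p(f, m) = 1 + (f + 1)/5 = 1 + (1 + f)/5 = 1 + (1/5 + f/5) = 6/5 + f/5)
K = -53/46 (K = 53*(-1/46) = -53/46 ≈ -1.1522)
K*p(1/(4 - 8), R) = -53*(6/5 + 1/(5*(4 - 8)))/46 = -53*(6/5 + (1/5)/(-4))/46 = -53*(6/5 + (1/5)*(-1/4))/46 = -53*(6/5 - 1/20)/46 = -53/46*23/20 = -53/40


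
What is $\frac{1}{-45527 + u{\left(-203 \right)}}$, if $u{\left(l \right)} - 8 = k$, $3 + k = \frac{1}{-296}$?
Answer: $- \frac{296}{13474513} \approx -2.1967 \cdot 10^{-5}$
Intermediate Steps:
$k = - \frac{889}{296}$ ($k = -3 + \frac{1}{-296} = -3 - \frac{1}{296} = - \frac{889}{296} \approx -3.0034$)
$u{\left(l \right)} = \frac{1479}{296}$ ($u{\left(l \right)} = 8 - \frac{889}{296} = \frac{1479}{296}$)
$\frac{1}{-45527 + u{\left(-203 \right)}} = \frac{1}{-45527 + \frac{1479}{296}} = \frac{1}{- \frac{13474513}{296}} = - \frac{296}{13474513}$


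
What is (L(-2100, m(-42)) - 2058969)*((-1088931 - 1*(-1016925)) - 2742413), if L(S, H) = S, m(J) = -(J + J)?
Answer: 5800711753911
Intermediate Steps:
m(J) = -2*J
(L(-2100, m(-42)) - 2058969)*((-1088931 - 1*(-1016925)) - 2742413) = (-2100 - 2058969)*((-1088931 - 1*(-1016925)) - 2742413) = -2061069*((-1088931 + 1016925) - 2742413) = -2061069*(-72006 - 2742413) = -2061069*(-2814419) = 5800711753911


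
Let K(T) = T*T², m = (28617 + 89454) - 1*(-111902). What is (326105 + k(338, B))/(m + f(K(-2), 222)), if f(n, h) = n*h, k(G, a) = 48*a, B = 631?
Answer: 356393/228197 ≈ 1.5618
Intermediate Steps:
m = 229973 (m = 118071 + 111902 = 229973)
K(T) = T³
f(n, h) = h*n
(326105 + k(338, B))/(m + f(K(-2), 222)) = (326105 + 48*631)/(229973 + 222*(-2)³) = (326105 + 30288)/(229973 + 222*(-8)) = 356393/(229973 - 1776) = 356393/228197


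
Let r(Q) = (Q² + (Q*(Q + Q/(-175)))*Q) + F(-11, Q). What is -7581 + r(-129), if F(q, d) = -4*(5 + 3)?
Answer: -371943986/175 ≈ -2.1254e+6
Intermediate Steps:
F(q, d) = -32 (F(q, d) = -4*8 = -32)
r(Q) = -32 + Q² + 174*Q³/175 (r(Q) = (Q² + (Q*(Q + Q/(-175)))*Q) - 32 = (Q² + (Q*(Q + Q*(-1/175)))*Q) - 32 = (Q² + (Q*(Q - Q/175))*Q) - 32 = (Q² + (Q*(174*Q/175))*Q) - 32 = (Q² + (174*Q²/175)*Q) - 32 = (Q² + 174*Q³/175) - 32 = -32 + Q² + 174*Q³/175)
-7581 + r(-129) = -7581 + (-32 + (-129)² + (174/175)*(-129)³) = -7581 + (-32 + 16641 + (174/175)*(-2146689)) = -7581 + (-32 + 16641 - 373523886/175) = -7581 - 370617311/175 = -371943986/175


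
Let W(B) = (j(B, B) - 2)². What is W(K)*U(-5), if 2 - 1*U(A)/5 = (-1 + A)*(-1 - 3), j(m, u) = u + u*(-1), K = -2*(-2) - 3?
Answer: -440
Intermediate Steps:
K = 1 (K = 4 - 3 = 1)
j(m, u) = 0 (j(m, u) = u - u = 0)
W(B) = 4 (W(B) = (0 - 2)² = (-2)² = 4)
U(A) = -10 + 20*A (U(A) = 10 - 5*(-1 + A)*(-1 - 3) = 10 - 5*(-1 + A)*(-4) = 10 - 5*(4 - 4*A) = 10 + (-20 + 20*A) = -10 + 20*A)
W(K)*U(-5) = 4*(-10 + 20*(-5)) = 4*(-10 - 100) = 4*(-110) = -440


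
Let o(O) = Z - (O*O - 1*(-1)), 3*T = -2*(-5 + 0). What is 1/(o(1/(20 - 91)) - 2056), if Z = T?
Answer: -15123/31057604 ≈ -0.00048693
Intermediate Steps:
T = 10/3 (T = (-2*(-5 + 0))/3 = (-2*(-5))/3 = (⅓)*10 = 10/3 ≈ 3.3333)
Z = 10/3 ≈ 3.3333
o(O) = 7/3 - O² (o(O) = 10/3 - (O*O - 1*(-1)) = 10/3 - (O² + 1) = 10/3 - (1 + O²) = 10/3 + (-1 - O²) = 7/3 - O²)
1/(o(1/(20 - 91)) - 2056) = 1/((7/3 - (1/(20 - 91))²) - 2056) = 1/((7/3 - (1/(-71))²) - 2056) = 1/((7/3 - (-1/71)²) - 2056) = 1/((7/3 - 1*1/5041) - 2056) = 1/((7/3 - 1/5041) - 2056) = 1/(35284/15123 - 2056) = 1/(-31057604/15123) = -15123/31057604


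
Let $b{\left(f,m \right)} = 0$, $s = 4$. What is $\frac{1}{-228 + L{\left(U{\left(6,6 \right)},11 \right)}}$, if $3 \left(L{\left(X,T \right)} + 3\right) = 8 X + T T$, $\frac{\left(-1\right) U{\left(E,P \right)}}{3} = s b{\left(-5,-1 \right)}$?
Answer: $- \frac{3}{572} \approx -0.0052448$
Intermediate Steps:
$U{\left(E,P \right)} = 0$ ($U{\left(E,P \right)} = - 3 \cdot 4 \cdot 0 = \left(-3\right) 0 = 0$)
$L{\left(X,T \right)} = -3 + \frac{T^{2}}{3} + \frac{8 X}{3}$ ($L{\left(X,T \right)} = -3 + \frac{8 X + T T}{3} = -3 + \frac{8 X + T^{2}}{3} = -3 + \frac{T^{2} + 8 X}{3} = -3 + \left(\frac{T^{2}}{3} + \frac{8 X}{3}\right) = -3 + \frac{T^{2}}{3} + \frac{8 X}{3}$)
$\frac{1}{-228 + L{\left(U{\left(6,6 \right)},11 \right)}} = \frac{1}{-228 + \left(-3 + \frac{11^{2}}{3} + \frac{8}{3} \cdot 0\right)} = \frac{1}{-228 + \left(-3 + \frac{1}{3} \cdot 121 + 0\right)} = \frac{1}{-228 + \left(-3 + \frac{121}{3} + 0\right)} = \frac{1}{-228 + \frac{112}{3}} = \frac{1}{- \frac{572}{3}} = - \frac{3}{572}$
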